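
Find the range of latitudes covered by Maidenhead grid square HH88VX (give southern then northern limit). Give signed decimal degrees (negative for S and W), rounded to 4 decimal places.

Field H=7, H=7: +7·20° lon, +7·10° lat → SW at lon -40°, lat -20°.
Square 8, 8: +8·2° lon, +8·1° lat → SW at lon -24°, lat -12°.
Subsquare v=21, x=23: +21·0.0833333° lon, +23·0.0416667° lat → SW at lon -22.25°, lat -11.0417°.
Cell spans 0.0833333° lon × 0.0416667° lat.
south -11.0417, north -11.0000.

-11.0417, -11.0000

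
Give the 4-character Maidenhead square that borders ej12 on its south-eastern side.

EJ21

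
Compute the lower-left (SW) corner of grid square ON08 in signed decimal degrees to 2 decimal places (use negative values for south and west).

Field O=14, N=13: +14·20° lon, +13·10° lat → SW at lon 100°, lat 40°.
Square 0, 8: +0·2° lon, +8·1° lat → SW at lon 100°, lat 48°.
latitude 48.00, longitude 100.00.

48.00, 100.00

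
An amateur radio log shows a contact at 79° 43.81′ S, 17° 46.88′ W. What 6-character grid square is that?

Add 180° to longitude and 90° to latitude: 162.2187, 10.2698.
Field: 162.2187/20 → 8 → I, 10.2698/10 → 1 → B; chars IB.
Square: 2.2187/2 → 1, 0.2698/1 → 0; chars 10.
Subsquare: 0.2187/0.0833333 → 2 → c, 0.2698/0.0416667 → 6 → g; chars cg.

IB10cg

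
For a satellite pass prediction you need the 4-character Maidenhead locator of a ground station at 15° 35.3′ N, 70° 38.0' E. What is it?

MK55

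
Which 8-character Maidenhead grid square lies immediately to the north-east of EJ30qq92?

EJ30rq03

Longitude extended square 9; +1 → 10, wraps to 0, carry into subsquare.
Longitude subsquare q = 16; +1 → 17 = r.
Latitude extended square 2; +1 → 3.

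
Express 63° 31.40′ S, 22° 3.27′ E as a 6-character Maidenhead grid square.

KC16al

Offset from 180°W / 90°S: lon 202.0545°, lat 26.4767°.
Field (20°×10°, letters A–R): lon ⌊202.0545/20⌋ = 10 → K; lat ⌊26.4767/10⌋ = 2 → C.
Square (2°×1°, digits 0–9): lon ⌊2.0545/2⌋ = 1; lat ⌊6.4767/1⌋ = 6.
Subsquare (5′×2.5′, letters a–x): lon ⌊0.0545/0.0833333⌋ = 0 → a; lat ⌊0.4767/0.0416667⌋ = 11 → l.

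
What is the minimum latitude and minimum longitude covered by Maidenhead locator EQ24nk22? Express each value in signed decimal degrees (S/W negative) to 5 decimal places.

Field E=4, Q=16: +4·20° lon, +16·10° lat → SW at lon -100°, lat 70°.
Square 2, 4: +2·2° lon, +4·1° lat → SW at lon -96°, lat 74°.
Subsquare n=13, k=10: +13·0.0833333° lon, +10·0.0416667° lat → SW at lon -94.9167°, lat 74.4167°.
Extended square 2, 2: +2·0.00833333° lon, +2·0.00416667° lat → SW at lon -94.9°, lat 74.425°.
latitude 74.42500, longitude -94.90000.

74.42500, -94.90000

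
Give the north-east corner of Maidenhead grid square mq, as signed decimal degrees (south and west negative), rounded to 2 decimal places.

Field M=12, Q=16: +12·20° lon, +16·10° lat → SW at lon 60°, lat 70°.
Cell spans 20° lon × 10° lat. NE corner is SW corner plus one full cell.
latitude 80.00, longitude 80.00.

80.00, 80.00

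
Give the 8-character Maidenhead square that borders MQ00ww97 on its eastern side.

MQ00xw07

Longitude extended square 9; +1 → 10, wraps to 0, carry into subsquare.
Longitude subsquare w = 22; +1 → 23 = x.
The latitude characters are unchanged.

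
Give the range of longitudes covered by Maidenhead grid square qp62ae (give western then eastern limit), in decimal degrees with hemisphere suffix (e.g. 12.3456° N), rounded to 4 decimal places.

152.0000° E, 152.0833° E

Field Q=16, P=15: +16·20° lon, +15·10° lat → SW at lon 140°, lat 60°.
Square 6, 2: +6·2° lon, +2·1° lat → SW at lon 152°, lat 62°.
Subsquare a=0, e=4: +0·0.0833333° lon, +4·0.0416667° lat → SW at lon 152°, lat 62.1667°.
Cell spans 0.0833333° lon × 0.0416667° lat.
west 152.0000° E, east 152.0833° E.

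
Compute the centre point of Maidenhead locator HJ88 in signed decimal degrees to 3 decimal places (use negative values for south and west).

8.500, -23.000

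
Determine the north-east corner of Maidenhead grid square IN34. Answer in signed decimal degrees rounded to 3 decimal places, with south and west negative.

Field I=8, N=13: +8·20° lon, +13·10° lat → SW at lon -20°, lat 40°.
Square 3, 4: +3·2° lon, +4·1° lat → SW at lon -14°, lat 44°.
Cell spans 2° lon × 1° lat. NE corner is SW corner plus one full cell.
latitude 45.000, longitude -12.000.

45.000, -12.000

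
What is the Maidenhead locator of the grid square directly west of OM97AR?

OM87xr

Longitude subsquare a = 0; −1 → -1, wraps to 23 = x, carry into square.
Longitude square 9; −1 → 8.
The latitude characters are unchanged.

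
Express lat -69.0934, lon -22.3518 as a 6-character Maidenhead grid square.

HC80tv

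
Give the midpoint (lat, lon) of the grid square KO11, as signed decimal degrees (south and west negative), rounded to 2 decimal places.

51.50, 23.00

Field K=10, O=14: +10·20° lon, +14·10° lat → SW at lon 20°, lat 50°.
Square 1, 1: +1·2° lon, +1·1° lat → SW at lon 22°, lat 51°.
Cell spans 2° lon × 1° lat. Centre is SW corner plus half of each.
latitude 51.50, longitude 23.00.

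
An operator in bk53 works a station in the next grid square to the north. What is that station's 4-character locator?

Latitude square 3; +1 → 4.
The longitude characters are unchanged.

BK54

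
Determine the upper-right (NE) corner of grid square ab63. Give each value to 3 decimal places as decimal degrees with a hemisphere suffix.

Field A=0, B=1: +0·20° lon, +1·10° lat → SW at lon -180°, lat -80°.
Square 6, 3: +6·2° lon, +3·1° lat → SW at lon -168°, lat -77°.
Cell spans 2° lon × 1° lat. NE corner is SW corner plus one full cell.
latitude 76.000° S, longitude 166.000° W.

76.000° S, 166.000° W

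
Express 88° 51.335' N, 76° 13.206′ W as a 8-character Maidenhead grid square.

Offset from 180°W / 90°S: lon 103.77990°, lat 178.85558°.
Field: lon ⌊103.77990/20⌋ = 5 → F; lat ⌊178.85558/10⌋ = 17 → R.
Square: lon ⌊3.77990/2⌋ = 1; lat ⌊8.85558/1⌋ = 8.
Subsquare: lon ⌊1.77990/0.0833333⌋ = 21 → v; lat ⌊0.85558/0.0416667⌋ = 20 → u.
Extended square: lon ⌊0.02990/0.00833333⌋ = 3; lat ⌊0.02225/0.00416667⌋ = 5.

FR18vu35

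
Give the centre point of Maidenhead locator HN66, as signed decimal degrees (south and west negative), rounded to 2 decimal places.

Field H=7, N=13: +7·20° lon, +13·10° lat → SW at lon -40°, lat 40°.
Square 6, 6: +6·2° lon, +6·1° lat → SW at lon -28°, lat 46°.
Cell spans 2° lon × 1° lat. Centre is SW corner plus half of each.
latitude 46.50, longitude -27.00.

46.50, -27.00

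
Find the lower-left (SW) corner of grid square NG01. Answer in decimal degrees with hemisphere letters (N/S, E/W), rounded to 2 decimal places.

Field N=13, G=6: +13·20° lon, +6·10° lat → SW at lon 80°, lat -30°.
Square 0, 1: +0·2° lon, +1·1° lat → SW at lon 80°, lat -29°.
latitude 29.00° S, longitude 80.00° E.

29.00° S, 80.00° E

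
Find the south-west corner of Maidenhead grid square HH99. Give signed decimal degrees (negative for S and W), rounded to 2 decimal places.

Field H=7, H=7: +7·20° lon, +7·10° lat → SW at lon -40°, lat -20°.
Square 9, 9: +9·2° lon, +9·1° lat → SW at lon -22°, lat -11°.
latitude -11.00, longitude -22.00.

-11.00, -22.00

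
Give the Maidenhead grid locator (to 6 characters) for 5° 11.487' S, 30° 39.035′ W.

Offset from 180°W / 90°S: lon 149.3494°, lat 84.8085°.
Field (20°×10°, letters A–R): lon ⌊149.3494/20⌋ = 7 → H; lat ⌊84.8085/10⌋ = 8 → I.
Square (2°×1°, digits 0–9): lon ⌊9.3494/2⌋ = 4; lat ⌊4.8085/1⌋ = 4.
Subsquare (5′×2.5′, letters a–x): lon ⌊1.3494/0.0833333⌋ = 16 → q; lat ⌊0.8085/0.0416667⌋ = 19 → t.

HI44qt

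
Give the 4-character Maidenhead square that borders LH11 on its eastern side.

Longitude square 1; +1 → 2.
The latitude characters are unchanged.

LH21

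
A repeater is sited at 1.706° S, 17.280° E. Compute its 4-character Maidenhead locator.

JI88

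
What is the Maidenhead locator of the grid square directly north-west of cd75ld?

Longitude subsquare l = 11; −1 → 10 = k.
Latitude subsquare d = 3; +1 → 4 = e.

CD75ke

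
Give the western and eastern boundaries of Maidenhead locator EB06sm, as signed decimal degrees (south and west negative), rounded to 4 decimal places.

-98.5000, -98.4167

Field E=4, B=1: +4·20° lon, +1·10° lat → SW at lon -100°, lat -80°.
Square 0, 6: +0·2° lon, +6·1° lat → SW at lon -100°, lat -74°.
Subsquare s=18, m=12: +18·0.0833333° lon, +12·0.0416667° lat → SW at lon -98.5°, lat -73.5°.
Cell spans 0.0833333° lon × 0.0416667° lat.
west -98.5000, east -98.4167.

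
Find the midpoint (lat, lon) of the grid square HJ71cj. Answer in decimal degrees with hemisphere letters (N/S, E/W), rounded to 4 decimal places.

Field H=7, J=9: +7·20° lon, +9·10° lat → SW at lon -40°, lat 0°.
Square 7, 1: +7·2° lon, +1·1° lat → SW at lon -26°, lat 1°.
Subsquare c=2, j=9: +2·0.0833333° lon, +9·0.0416667° lat → SW at lon -25.8333°, lat 1.375°.
Cell spans 0.0833333° lon × 0.0416667° lat. Centre is SW corner plus half of each.
latitude 1.3958° N, longitude 25.7917° W.

1.3958° N, 25.7917° W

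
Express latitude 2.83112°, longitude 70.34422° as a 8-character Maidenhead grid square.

Shift to the Maidenhead origin (180°W, 90°S): lon 250.34422, lat 92.83112.
Field: lon ⌊250.34422/20⌋ = 12 → M; lat ⌊92.83112/10⌋ = 9 → J.
Square: lon ⌊10.34422/2⌋ = 5; lat ⌊2.83112/1⌋ = 2.
Subsquare: lon ⌊0.34422/0.0833333⌋ = 4 → e; lat ⌊0.83112/0.0416667⌋ = 19 → t.
Extended square: lon ⌊0.01089/0.00833333⌋ = 1; lat ⌊0.03945/0.00416667⌋ = 9.

MJ52et19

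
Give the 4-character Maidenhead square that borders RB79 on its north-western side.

Longitude square 7; −1 → 6.
Latitude square 9; +1 → 10, wraps to 0, carry into field.
Latitude field B = 1; +1 → 2 = C.

RC60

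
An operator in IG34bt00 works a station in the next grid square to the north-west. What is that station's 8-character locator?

Longitude extended square 0; −1 → -1, wraps to 9, carry into subsquare.
Longitude subsquare b = 1; −1 → 0 = a.
Latitude extended square 0; +1 → 1.

IG34at91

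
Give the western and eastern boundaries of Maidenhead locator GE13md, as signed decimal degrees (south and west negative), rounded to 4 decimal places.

-57.0000, -56.9167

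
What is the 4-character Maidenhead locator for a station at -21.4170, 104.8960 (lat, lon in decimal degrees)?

OG28

Shift to the Maidenhead origin (180°W, 90°S): lon 284.90, lat 68.58.
Field: 284.90/20 → 14 → O, 68.58/10 → 6 → G; chars OG.
Square: 4.90/2 → 2, 8.58/1 → 8; chars 28.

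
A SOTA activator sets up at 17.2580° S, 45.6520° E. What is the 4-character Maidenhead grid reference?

Shift to the Maidenhead origin (180°W, 90°S): lon 225.65, lat 72.74.
Field (20°×10°, letters A–R): 225.65/20 → 11 → L, 72.74/10 → 7 → H; chars LH.
Square (2°×1°, digits 0–9): 5.65/2 → 2, 2.74/1 → 2; chars 22.

LH22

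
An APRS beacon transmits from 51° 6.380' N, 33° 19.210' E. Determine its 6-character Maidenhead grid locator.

KO61pc

Offset from 180°W / 90°S: lon 213.3202°, lat 141.1063°.
Field (20°×10°, letters A–R): lon ⌊213.3202/20⌋ = 10 → K; lat ⌊141.1063/10⌋ = 14 → O.
Square (2°×1°, digits 0–9): lon ⌊13.3202/2⌋ = 6; lat ⌊1.1063/1⌋ = 1.
Subsquare (5′×2.5′, letters a–x): lon ⌊1.3202/0.0833333⌋ = 15 → p; lat ⌊0.1063/0.0416667⌋ = 2 → c.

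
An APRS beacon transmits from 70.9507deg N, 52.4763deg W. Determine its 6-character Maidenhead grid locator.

Offset from 180°W / 90°S: lon 127.5237°, lat 160.9507°.
Field: 127.5237/20 → 6 → G, 160.9507/10 → 16 → Q; chars GQ.
Square: 7.5237/2 → 3, 0.9507/1 → 0; chars 30.
Subsquare: 1.5237/0.0833333 → 18 → s, 0.9507/0.0416667 → 22 → w; chars sw.

GQ30sw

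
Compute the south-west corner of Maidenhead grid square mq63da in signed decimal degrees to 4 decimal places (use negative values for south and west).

Field M=12, Q=16: +12·20° lon, +16·10° lat → SW at lon 60°, lat 70°.
Square 6, 3: +6·2° lon, +3·1° lat → SW at lon 72°, lat 73°.
Subsquare d=3, a=0: +3·0.0833333° lon, +0·0.0416667° lat → SW at lon 72.25°, lat 73°.
latitude 73.0000, longitude 72.2500.

73.0000, 72.2500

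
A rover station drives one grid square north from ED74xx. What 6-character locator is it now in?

ED75xa

Latitude subsquare x = 23; +1 → 24, wraps to 0 = a, carry into square.
Latitude square 4; +1 → 5.
The longitude characters are unchanged.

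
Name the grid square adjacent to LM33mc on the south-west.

LM33lb

Longitude subsquare m = 12; −1 → 11 = l.
Latitude subsquare c = 2; −1 → 1 = b.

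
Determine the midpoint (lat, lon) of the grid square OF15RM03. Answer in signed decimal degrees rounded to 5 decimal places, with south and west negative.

-34.48542, 103.42083

Field O=14, F=5: +14·20° lon, +5·10° lat → SW at lon 100°, lat -40°.
Square 1, 5: +1·2° lon, +5·1° lat → SW at lon 102°, lat -35°.
Subsquare r=17, m=12: +17·0.0833333° lon, +12·0.0416667° lat → SW at lon 103.417°, lat -34.5°.
Extended square 0, 3: +0·0.00833333° lon, +3·0.00416667° lat → SW at lon 103.417°, lat -34.4875°.
Cell spans 0.00833333° lon × 0.00416667° lat. Centre is SW corner plus half of each.
latitude -34.48542, longitude 103.42083.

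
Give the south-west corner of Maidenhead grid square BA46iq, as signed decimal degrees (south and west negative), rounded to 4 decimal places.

Field B=1, A=0: +1·20° lon, +0·10° lat → SW at lon -160°, lat -90°.
Square 4, 6: +4·2° lon, +6·1° lat → SW at lon -152°, lat -84°.
Subsquare i=8, q=16: +8·0.0833333° lon, +16·0.0416667° lat → SW at lon -151.333°, lat -83.3333°.
latitude -83.3333, longitude -151.3333.

-83.3333, -151.3333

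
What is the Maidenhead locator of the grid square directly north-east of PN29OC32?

Longitude extended square 3; +1 → 4.
Latitude extended square 2; +1 → 3.

PN29oc43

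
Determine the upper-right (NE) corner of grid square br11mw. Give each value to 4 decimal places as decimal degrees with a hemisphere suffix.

81.9583° N, 156.9167° W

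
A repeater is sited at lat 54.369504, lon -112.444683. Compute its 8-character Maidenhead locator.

DO34si68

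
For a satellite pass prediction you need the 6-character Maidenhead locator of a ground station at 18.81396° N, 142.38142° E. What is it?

QK18et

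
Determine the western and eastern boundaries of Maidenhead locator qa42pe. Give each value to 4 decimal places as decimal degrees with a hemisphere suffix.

149.2500° E, 149.3333° E

Field Q=16, A=0: +16·20° lon, +0·10° lat → SW at lon 140°, lat -90°.
Square 4, 2: +4·2° lon, +2·1° lat → SW at lon 148°, lat -88°.
Subsquare p=15, e=4: +15·0.0833333° lon, +4·0.0416667° lat → SW at lon 149.25°, lat -87.8333°.
Cell spans 0.0833333° lon × 0.0416667° lat.
west 149.2500° E, east 149.3333° E.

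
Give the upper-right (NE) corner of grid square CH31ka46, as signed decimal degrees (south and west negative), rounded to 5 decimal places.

-18.97083, -133.12500

Field C=2, H=7: +2·20° lon, +7·10° lat → SW at lon -140°, lat -20°.
Square 3, 1: +3·2° lon, +1·1° lat → SW at lon -134°, lat -19°.
Subsquare k=10, a=0: +10·0.0833333° lon, +0·0.0416667° lat → SW at lon -133.167°, lat -19°.
Extended square 4, 6: +4·0.00833333° lon, +6·0.00416667° lat → SW at lon -133.133°, lat -18.975°.
Cell spans 0.00833333° lon × 0.00416667° lat. NE corner is SW corner plus one full cell.
latitude -18.97083, longitude -133.12500.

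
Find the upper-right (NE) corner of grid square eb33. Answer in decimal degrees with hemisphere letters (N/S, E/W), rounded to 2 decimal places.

76.00° S, 92.00° W

Field E=4, B=1: +4·20° lon, +1·10° lat → SW at lon -100°, lat -80°.
Square 3, 3: +3·2° lon, +3·1° lat → SW at lon -94°, lat -77°.
Cell spans 2° lon × 1° lat. NE corner is SW corner plus one full cell.
latitude 76.00° S, longitude 92.00° W.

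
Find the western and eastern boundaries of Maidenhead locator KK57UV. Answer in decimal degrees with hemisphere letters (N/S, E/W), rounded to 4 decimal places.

31.6667° E, 31.7500° E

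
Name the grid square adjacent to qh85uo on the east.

QH85vo

Longitude subsquare u = 20; +1 → 21 = v.
The latitude characters are unchanged.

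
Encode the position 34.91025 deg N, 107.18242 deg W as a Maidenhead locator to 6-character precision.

DM64jv

Shift to the Maidenhead origin (180°W, 90°S): lon 72.8176, lat 124.9102.
Field: 72.8176/20 → 3 → D, 124.9102/10 → 12 → M; chars DM.
Square: 12.8176/2 → 6, 4.9102/1 → 4; chars 64.
Subsquare: 0.8176/0.0833333 → 9 → j, 0.9102/0.0416667 → 21 → v; chars jv.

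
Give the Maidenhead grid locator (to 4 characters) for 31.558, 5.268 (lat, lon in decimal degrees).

JM21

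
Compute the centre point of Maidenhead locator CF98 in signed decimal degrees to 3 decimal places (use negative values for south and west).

-31.500, -121.000

Field C=2, F=5: +2·20° lon, +5·10° lat → SW at lon -140°, lat -40°.
Square 9, 8: +9·2° lon, +8·1° lat → SW at lon -122°, lat -32°.
Cell spans 2° lon × 1° lat. Centre is SW corner plus half of each.
latitude -31.500, longitude -121.000.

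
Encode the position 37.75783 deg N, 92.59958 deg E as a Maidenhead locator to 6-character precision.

Add 180° to longitude and 90° to latitude: 272.5996, 127.7578.
Field: lon ⌊272.5996/20⌋ = 13 → N; lat ⌊127.7578/10⌋ = 12 → M.
Square: lon ⌊12.5996/2⌋ = 6; lat ⌊7.7578/1⌋ = 7.
Subsquare: lon ⌊0.5996/0.0833333⌋ = 7 → h; lat ⌊0.7578/0.0416667⌋ = 18 → s.

NM67hs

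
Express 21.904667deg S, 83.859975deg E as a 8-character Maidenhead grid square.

NG18wc32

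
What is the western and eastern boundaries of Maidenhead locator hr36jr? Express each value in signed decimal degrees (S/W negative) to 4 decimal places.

-33.2500, -33.1667

Field H=7, R=17: +7·20° lon, +17·10° lat → SW at lon -40°, lat 80°.
Square 3, 6: +3·2° lon, +6·1° lat → SW at lon -34°, lat 86°.
Subsquare j=9, r=17: +9·0.0833333° lon, +17·0.0416667° lat → SW at lon -33.25°, lat 86.7083°.
Cell spans 0.0833333° lon × 0.0416667° lat.
west -33.2500, east -33.1667.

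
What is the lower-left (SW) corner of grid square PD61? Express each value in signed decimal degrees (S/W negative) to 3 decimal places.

-59.000, 132.000

Field P=15, D=3: +15·20° lon, +3·10° lat → SW at lon 120°, lat -60°.
Square 6, 1: +6·2° lon, +1·1° lat → SW at lon 132°, lat -59°.
latitude -59.000, longitude 132.000.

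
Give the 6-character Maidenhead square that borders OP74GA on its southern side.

OP73gx

Latitude subsquare a = 0; −1 → -1, wraps to 23 = x, carry into square.
Latitude square 4; −1 → 3.
The longitude characters are unchanged.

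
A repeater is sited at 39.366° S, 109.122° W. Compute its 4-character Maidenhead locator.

DF50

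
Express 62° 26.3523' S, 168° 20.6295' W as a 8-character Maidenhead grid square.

AC57tn84

Shift to the Maidenhead origin (180°W, 90°S): lon 11.65617, lat 27.56079.
Field (20°×10°, letters A–R): lon ⌊11.65617/20⌋ = 0 → A; lat ⌊27.56079/10⌋ = 2 → C.
Square (2°×1°, digits 0–9): lon ⌊11.65617/2⌋ = 5; lat ⌊7.56079/1⌋ = 7.
Subsquare (5′×2.5′, letters a–x): lon ⌊1.65617/0.0833333⌋ = 19 → t; lat ⌊0.56079/0.0416667⌋ = 13 → n.
Extended square (30″×15″, digits 0–9): lon ⌊0.07284/0.00833333⌋ = 8; lat ⌊0.01913/0.00416667⌋ = 4.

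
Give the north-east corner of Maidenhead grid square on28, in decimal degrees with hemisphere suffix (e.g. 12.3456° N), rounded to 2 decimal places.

49.00° N, 106.00° E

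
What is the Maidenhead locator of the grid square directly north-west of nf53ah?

NF43xi

Longitude subsquare a = 0; −1 → -1, wraps to 23 = x, carry into square.
Longitude square 5; −1 → 4.
Latitude subsquare h = 7; +1 → 8 = i.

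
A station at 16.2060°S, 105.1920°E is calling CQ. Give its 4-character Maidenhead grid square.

Add 180° to longitude and 90° to latitude: 285.19, 73.79.
Field: 285.19/20 → 14 → O, 73.79/10 → 7 → H; chars OH.
Square: 5.19/2 → 2, 3.79/1 → 3; chars 23.

OH23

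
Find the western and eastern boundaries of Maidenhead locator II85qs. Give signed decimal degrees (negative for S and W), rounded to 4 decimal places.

Field I=8, I=8: +8·20° lon, +8·10° lat → SW at lon -20°, lat -10°.
Square 8, 5: +8·2° lon, +5·1° lat → SW at lon -4°, lat -5°.
Subsquare q=16, s=18: +16·0.0833333° lon, +18·0.0416667° lat → SW at lon -2.66667°, lat -4.25°.
Cell spans 0.0833333° lon × 0.0416667° lat.
west -2.6667, east -2.5833.

-2.6667, -2.5833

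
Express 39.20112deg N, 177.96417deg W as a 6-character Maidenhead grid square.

Add 180° to longitude and 90° to latitude: 2.0358, 129.2011.
Field: 2.0358/20 → 0 → A, 129.2011/10 → 12 → M; chars AM.
Square: 2.0358/2 → 1, 9.2011/1 → 9; chars 19.
Subsquare: 0.0358/0.0833333 → 0 → a, 0.2011/0.0416667 → 4 → e; chars ae.

AM19ae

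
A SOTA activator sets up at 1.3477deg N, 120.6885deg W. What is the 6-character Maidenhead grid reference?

CJ91pi

Offset from 180°W / 90°S: lon 59.3115°, lat 91.3477°.
Field (20°×10°, letters A–R): lon ⌊59.3115/20⌋ = 2 → C; lat ⌊91.3477/10⌋ = 9 → J.
Square (2°×1°, digits 0–9): lon ⌊19.3115/2⌋ = 9; lat ⌊1.3477/1⌋ = 1.
Subsquare (5′×2.5′, letters a–x): lon ⌊1.3115/0.0833333⌋ = 15 → p; lat ⌊0.3477/0.0416667⌋ = 8 → i.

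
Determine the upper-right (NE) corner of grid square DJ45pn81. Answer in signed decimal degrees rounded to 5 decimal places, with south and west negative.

5.55000, -110.67500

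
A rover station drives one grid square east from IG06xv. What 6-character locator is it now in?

Longitude subsquare x = 23; +1 → 24, wraps to 0 = a, carry into square.
Longitude square 0; +1 → 1.
The latitude characters are unchanged.

IG16av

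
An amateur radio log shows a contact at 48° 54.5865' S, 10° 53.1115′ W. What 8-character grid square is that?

IE41nc31

Shift to the Maidenhead origin (180°W, 90°S): lon 169.11481, lat 41.09022.
Field: lon ⌊169.11481/20⌋ = 8 → I; lat ⌊41.09022/10⌋ = 4 → E.
Square: lon ⌊9.11481/2⌋ = 4; lat ⌊1.09022/1⌋ = 1.
Subsquare: lon ⌊1.11481/0.0833333⌋ = 13 → n; lat ⌊0.09022/0.0416667⌋ = 2 → c.
Extended square: lon ⌊0.03148/0.00833333⌋ = 3; lat ⌊0.00689/0.00416667⌋ = 1.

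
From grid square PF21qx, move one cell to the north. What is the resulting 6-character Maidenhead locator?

PF22qa

Latitude subsquare x = 23; +1 → 24, wraps to 0 = a, carry into square.
Latitude square 1; +1 → 2.
The longitude characters are unchanged.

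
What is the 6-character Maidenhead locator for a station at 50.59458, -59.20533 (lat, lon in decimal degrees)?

Add 180° to longitude and 90° to latitude: 120.7947, 140.5946.
Field: lon ⌊120.7947/20⌋ = 6 → G; lat ⌊140.5946/10⌋ = 14 → O.
Square: lon ⌊0.7947/2⌋ = 0; lat ⌊0.5946/1⌋ = 0.
Subsquare: lon ⌊0.7947/0.0833333⌋ = 9 → j; lat ⌊0.5946/0.0416667⌋ = 14 → o.

GO00jo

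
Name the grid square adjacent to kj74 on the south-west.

Longitude square 7; −1 → 6.
Latitude square 4; −1 → 3.

KJ63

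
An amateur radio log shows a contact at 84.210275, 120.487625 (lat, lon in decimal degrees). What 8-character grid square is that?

PR04ff80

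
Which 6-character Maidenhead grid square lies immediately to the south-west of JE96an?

Longitude subsquare a = 0; −1 → -1, wraps to 23 = x, carry into square.
Longitude square 9; −1 → 8.
Latitude subsquare n = 13; −1 → 12 = m.

JE86xm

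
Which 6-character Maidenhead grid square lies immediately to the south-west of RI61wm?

RI61vl

Longitude subsquare w = 22; −1 → 21 = v.
Latitude subsquare m = 12; −1 → 11 = l.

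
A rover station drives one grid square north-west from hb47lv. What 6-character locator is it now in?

HB47kw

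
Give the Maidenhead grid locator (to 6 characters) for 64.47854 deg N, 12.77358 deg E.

Shift to the Maidenhead origin (180°W, 90°S): lon 192.7736, lat 154.4785.
Field: 192.7736/20 → 9 → J, 154.4785/10 → 15 → P; chars JP.
Square: 12.7736/2 → 6, 4.4785/1 → 4; chars 64.
Subsquare: 0.7736/0.0833333 → 9 → j, 0.4785/0.0416667 → 11 → l; chars jl.

JP64jl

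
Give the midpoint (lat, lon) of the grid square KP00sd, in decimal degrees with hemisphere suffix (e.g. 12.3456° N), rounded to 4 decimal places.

60.1458° N, 21.5417° E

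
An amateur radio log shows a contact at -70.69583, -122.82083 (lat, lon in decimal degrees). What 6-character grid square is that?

CB89oh

Shift to the Maidenhead origin (180°W, 90°S): lon 57.1792, lat 19.3042.
Field (20°×10°, letters A–R): 57.1792/20 → 2 → C, 19.3042/10 → 1 → B; chars CB.
Square (2°×1°, digits 0–9): 17.1792/2 → 8, 9.3042/1 → 9; chars 89.
Subsquare (5′×2.5′, letters a–x): 1.1792/0.0833333 → 14 → o, 0.3042/0.0416667 → 7 → h; chars oh.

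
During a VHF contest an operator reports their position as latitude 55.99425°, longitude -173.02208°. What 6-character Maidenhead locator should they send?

AO35lx

Shift to the Maidenhead origin (180°W, 90°S): lon 6.9779, lat 145.9942.
Field (20°×10°, letters A–R): 6.9779/20 → 0 → A, 145.9942/10 → 14 → O; chars AO.
Square (2°×1°, digits 0–9): 6.9779/2 → 3, 5.9942/1 → 5; chars 35.
Subsquare (5′×2.5′, letters a–x): 0.9779/0.0833333 → 11 → l, 0.9942/0.0416667 → 23 → x; chars lx.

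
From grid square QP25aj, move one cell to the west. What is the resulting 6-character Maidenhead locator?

Longitude subsquare a = 0; −1 → -1, wraps to 23 = x, carry into square.
Longitude square 2; −1 → 1.
The latitude characters are unchanged.

QP15xj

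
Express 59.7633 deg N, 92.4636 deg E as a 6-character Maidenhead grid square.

Add 180° to longitude and 90° to latitude: 272.4636, 149.7633.
Field: 272.4636/20 → 13 → N, 149.7633/10 → 14 → O; chars NO.
Square: 12.4636/2 → 6, 9.7633/1 → 9; chars 69.
Subsquare: 0.4636/0.0833333 → 5 → f, 0.7633/0.0416667 → 18 → s; chars fs.

NO69fs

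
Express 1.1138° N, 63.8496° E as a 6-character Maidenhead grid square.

MJ11wc

Shift to the Maidenhead origin (180°W, 90°S): lon 243.8496, lat 91.1138.
Field: lon ⌊243.8496/20⌋ = 12 → M; lat ⌊91.1138/10⌋ = 9 → J.
Square: lon ⌊3.8496/2⌋ = 1; lat ⌊1.1138/1⌋ = 1.
Subsquare: lon ⌊1.8496/0.0833333⌋ = 22 → w; lat ⌊0.1138/0.0416667⌋ = 2 → c.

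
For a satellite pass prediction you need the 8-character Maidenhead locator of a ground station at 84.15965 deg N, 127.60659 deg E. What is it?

Offset from 180°W / 90°S: lon 307.60659°, lat 174.15965°.
Field: 307.60659/20 → 15 → P, 174.15965/10 → 17 → R; chars PR.
Square: 7.60659/2 → 3, 4.15965/1 → 4; chars 34.
Subsquare: 1.60659/0.0833333 → 19 → t, 0.15965/0.0416667 → 3 → d; chars td.
Extended square: 0.02326/0.00833333 → 2, 0.03465/0.00416667 → 8; chars 28.

PR34td28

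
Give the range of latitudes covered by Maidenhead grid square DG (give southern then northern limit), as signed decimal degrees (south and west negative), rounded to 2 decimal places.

-30.00, -20.00

Field D=3, G=6: +3·20° lon, +6·10° lat → SW at lon -120°, lat -30°.
Cell spans 20° lon × 10° lat.
south -30.00, north -20.00.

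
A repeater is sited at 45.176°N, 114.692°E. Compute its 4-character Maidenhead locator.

ON75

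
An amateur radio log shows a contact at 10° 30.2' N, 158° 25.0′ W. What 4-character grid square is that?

BK00

Add 180° to longitude and 90° to latitude: 21.58, 100.50.
Field: lon ⌊21.58/20⌋ = 1 → B; lat ⌊100.50/10⌋ = 10 → K.
Square: lon ⌊1.58/2⌋ = 0; lat ⌊0.50/1⌋ = 0.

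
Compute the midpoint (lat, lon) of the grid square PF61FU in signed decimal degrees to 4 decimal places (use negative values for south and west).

Field P=15, F=5: +15·20° lon, +5·10° lat → SW at lon 120°, lat -40°.
Square 6, 1: +6·2° lon, +1·1° lat → SW at lon 132°, lat -39°.
Subsquare f=5, u=20: +5·0.0833333° lon, +20·0.0416667° lat → SW at lon 132.417°, lat -38.1667°.
Cell spans 0.0833333° lon × 0.0416667° lat. Centre is SW corner plus half of each.
latitude -38.1458, longitude 132.4583.

-38.1458, 132.4583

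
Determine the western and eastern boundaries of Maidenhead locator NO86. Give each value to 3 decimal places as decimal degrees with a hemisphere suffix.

96.000° E, 98.000° E

Field N=13, O=14: +13·20° lon, +14·10° lat → SW at lon 80°, lat 50°.
Square 8, 6: +8·2° lon, +6·1° lat → SW at lon 96°, lat 56°.
Cell spans 2° lon × 1° lat.
west 96.000° E, east 98.000° E.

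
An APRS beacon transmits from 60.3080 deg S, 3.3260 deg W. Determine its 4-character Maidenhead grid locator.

IC89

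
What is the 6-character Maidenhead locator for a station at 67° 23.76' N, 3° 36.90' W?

Shift to the Maidenhead origin (180°W, 90°S): lon 176.3850, lat 157.3960.
Field: 176.3850/20 → 8 → I, 157.3960/10 → 15 → P; chars IP.
Square: 16.3850/2 → 8, 7.3960/1 → 7; chars 87.
Subsquare: 0.3850/0.0833333 → 4 → e, 0.3960/0.0416667 → 9 → j; chars ej.

IP87ej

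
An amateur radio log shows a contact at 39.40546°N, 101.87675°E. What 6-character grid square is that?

OM09wj

Add 180° to longitude and 90° to latitude: 281.8768, 129.4055.
Field (20°×10°, letters A–R): 281.8768/20 → 14 → O, 129.4055/10 → 12 → M; chars OM.
Square (2°×1°, digits 0–9): 1.8768/2 → 0, 9.4055/1 → 9; chars 09.
Subsquare (5′×2.5′, letters a–x): 1.8768/0.0833333 → 22 → w, 0.4055/0.0416667 → 9 → j; chars wj.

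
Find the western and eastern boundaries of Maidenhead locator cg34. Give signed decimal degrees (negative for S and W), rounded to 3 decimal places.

-134.000, -132.000

Field C=2, G=6: +2·20° lon, +6·10° lat → SW at lon -140°, lat -30°.
Square 3, 4: +3·2° lon, +4·1° lat → SW at lon -134°, lat -26°.
Cell spans 2° lon × 1° lat.
west -134.000, east -132.000.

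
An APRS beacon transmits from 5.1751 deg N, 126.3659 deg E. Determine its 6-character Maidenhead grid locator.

PJ35ee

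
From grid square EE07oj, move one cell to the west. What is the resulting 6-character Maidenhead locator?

Longitude subsquare o = 14; −1 → 13 = n.
The latitude characters are unchanged.

EE07nj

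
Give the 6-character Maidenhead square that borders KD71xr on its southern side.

Latitude subsquare r = 17; −1 → 16 = q.
The longitude characters are unchanged.

KD71xq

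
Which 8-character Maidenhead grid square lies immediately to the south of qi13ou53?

Latitude extended square 3; −1 → 2.
The longitude characters are unchanged.

QI13ou52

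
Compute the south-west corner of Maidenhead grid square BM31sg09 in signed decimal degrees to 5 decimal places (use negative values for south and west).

31.28750, -152.50000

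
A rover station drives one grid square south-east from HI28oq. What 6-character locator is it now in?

Longitude subsquare o = 14; +1 → 15 = p.
Latitude subsquare q = 16; −1 → 15 = p.

HI28pp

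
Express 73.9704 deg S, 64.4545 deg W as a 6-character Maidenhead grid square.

FB76sa

Add 180° to longitude and 90° to latitude: 115.5455, 16.0296.
Field: lon ⌊115.5455/20⌋ = 5 → F; lat ⌊16.0296/10⌋ = 1 → B.
Square: lon ⌊15.5455/2⌋ = 7; lat ⌊6.0296/1⌋ = 6.
Subsquare: lon ⌊1.5455/0.0833333⌋ = 18 → s; lat ⌊0.0296/0.0416667⌋ = 0 → a.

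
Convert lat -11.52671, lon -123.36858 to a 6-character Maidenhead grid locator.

CH88hl

Offset from 180°W / 90°S: lon 56.6314°, lat 78.4733°.
Field: 56.6314/20 → 2 → C, 78.4733/10 → 7 → H; chars CH.
Square: 16.6314/2 → 8, 8.4733/1 → 8; chars 88.
Subsquare: 0.6314/0.0833333 → 7 → h, 0.4733/0.0416667 → 11 → l; chars hl.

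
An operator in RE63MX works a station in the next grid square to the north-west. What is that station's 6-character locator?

RE64la

Longitude subsquare m = 12; −1 → 11 = l.
Latitude subsquare x = 23; +1 → 24, wraps to 0 = a, carry into square.
Latitude square 3; +1 → 4.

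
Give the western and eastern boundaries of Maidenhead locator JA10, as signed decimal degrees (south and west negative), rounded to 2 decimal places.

Field J=9, A=0: +9·20° lon, +0·10° lat → SW at lon 0°, lat -90°.
Square 1, 0: +1·2° lon, +0·1° lat → SW at lon 2°, lat -90°.
Cell spans 2° lon × 1° lat.
west 2.00, east 4.00.

2.00, 4.00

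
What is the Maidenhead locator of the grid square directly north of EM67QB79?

EM67qc70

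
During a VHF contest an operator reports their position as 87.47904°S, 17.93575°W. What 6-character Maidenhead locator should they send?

IA12am

Offset from 180°W / 90°S: lon 162.0643°, lat 2.5210°.
Field: lon ⌊162.0643/20⌋ = 8 → I; lat ⌊2.5210/10⌋ = 0 → A.
Square: lon ⌊2.0643/2⌋ = 1; lat ⌊2.5210/1⌋ = 2.
Subsquare: lon ⌊0.0643/0.0833333⌋ = 0 → a; lat ⌊0.5210/0.0416667⌋ = 12 → m.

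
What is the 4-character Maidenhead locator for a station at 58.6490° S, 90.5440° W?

ED41

Offset from 180°W / 90°S: lon 89.46°, lat 31.35°.
Field: lon ⌊89.46/20⌋ = 4 → E; lat ⌊31.35/10⌋ = 3 → D.
Square: lon ⌊9.46/2⌋ = 4; lat ⌊1.35/1⌋ = 1.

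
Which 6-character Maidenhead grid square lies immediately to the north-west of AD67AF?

AD57xg

Longitude subsquare a = 0; −1 → -1, wraps to 23 = x, carry into square.
Longitude square 6; −1 → 5.
Latitude subsquare f = 5; +1 → 6 = g.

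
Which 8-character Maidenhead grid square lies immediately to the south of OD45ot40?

OD45os49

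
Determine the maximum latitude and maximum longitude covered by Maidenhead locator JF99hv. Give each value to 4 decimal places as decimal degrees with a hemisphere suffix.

Field J=9, F=5: +9·20° lon, +5·10° lat → SW at lon 0°, lat -40°.
Square 9, 9: +9·2° lon, +9·1° lat → SW at lon 18°, lat -31°.
Subsquare h=7, v=21: +7·0.0833333° lon, +21·0.0416667° lat → SW at lon 18.5833°, lat -30.125°.
Cell spans 0.0833333° lon × 0.0416667° lat. NE corner is SW corner plus one full cell.
latitude 30.0833° S, longitude 18.6667° E.

30.0833° S, 18.6667° E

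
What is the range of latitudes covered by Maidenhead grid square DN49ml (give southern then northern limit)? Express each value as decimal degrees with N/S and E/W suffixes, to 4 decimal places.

Field D=3, N=13: +3·20° lon, +13·10° lat → SW at lon -120°, lat 40°.
Square 4, 9: +4·2° lon, +9·1° lat → SW at lon -112°, lat 49°.
Subsquare m=12, l=11: +12·0.0833333° lon, +11·0.0416667° lat → SW at lon -111°, lat 49.4583°.
Cell spans 0.0833333° lon × 0.0416667° lat.
south 49.4583° N, north 49.5000° N.

49.4583° N, 49.5000° N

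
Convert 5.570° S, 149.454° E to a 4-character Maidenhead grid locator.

QI44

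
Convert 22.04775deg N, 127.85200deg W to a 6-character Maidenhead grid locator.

Add 180° to longitude and 90° to latitude: 52.1480, 112.0478.
Field: 52.1480/20 → 2 → C, 112.0478/10 → 11 → L; chars CL.
Square: 12.1480/2 → 6, 2.0478/1 → 2; chars 62.
Subsquare: 0.1480/0.0833333 → 1 → b, 0.0478/0.0416667 → 1 → b; chars bb.

CL62bb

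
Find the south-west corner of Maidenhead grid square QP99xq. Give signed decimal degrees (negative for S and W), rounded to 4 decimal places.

69.6667, 159.9167

Field Q=16, P=15: +16·20° lon, +15·10° lat → SW at lon 140°, lat 60°.
Square 9, 9: +9·2° lon, +9·1° lat → SW at lon 158°, lat 69°.
Subsquare x=23, q=16: +23·0.0833333° lon, +16·0.0416667° lat → SW at lon 159.917°, lat 69.6667°.
latitude 69.6667, longitude 159.9167.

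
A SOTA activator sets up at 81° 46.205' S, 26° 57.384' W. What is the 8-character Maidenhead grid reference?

HA68mf55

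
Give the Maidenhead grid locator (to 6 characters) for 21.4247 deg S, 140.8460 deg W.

BG98nn

Add 180° to longitude and 90° to latitude: 39.1540, 68.5753.
Field (20°×10°, letters A–R): lon ⌊39.1540/20⌋ = 1 → B; lat ⌊68.5753/10⌋ = 6 → G.
Square (2°×1°, digits 0–9): lon ⌊19.1540/2⌋ = 9; lat ⌊8.5753/1⌋ = 8.
Subsquare (5′×2.5′, letters a–x): lon ⌊1.1540/0.0833333⌋ = 13 → n; lat ⌊0.5753/0.0416667⌋ = 13 → n.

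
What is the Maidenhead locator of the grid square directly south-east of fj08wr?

Longitude subsquare w = 22; +1 → 23 = x.
Latitude subsquare r = 17; −1 → 16 = q.

FJ08xq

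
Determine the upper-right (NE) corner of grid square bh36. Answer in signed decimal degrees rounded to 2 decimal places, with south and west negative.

-13.00, -152.00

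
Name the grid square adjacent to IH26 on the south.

Latitude square 6; −1 → 5.
The longitude characters are unchanged.

IH25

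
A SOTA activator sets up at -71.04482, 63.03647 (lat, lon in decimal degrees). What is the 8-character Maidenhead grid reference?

Offset from 180°W / 90°S: lon 243.03647°, lat 18.95518°.
Field: 243.03647/20 → 12 → M, 18.95518/10 → 1 → B; chars MB.
Square: 3.03647/2 → 1, 8.95518/1 → 8; chars 18.
Subsquare: 1.03647/0.0833333 → 12 → m, 0.95518/0.0416667 → 22 → w; chars mw.
Extended square: 0.03647/0.00833333 → 4, 0.03851/0.00416667 → 9; chars 49.

MB18mw49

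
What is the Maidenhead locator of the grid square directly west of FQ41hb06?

FQ41gb96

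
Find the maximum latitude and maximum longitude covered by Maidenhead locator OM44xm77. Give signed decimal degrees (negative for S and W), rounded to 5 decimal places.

Field O=14, M=12: +14·20° lon, +12·10° lat → SW at lon 100°, lat 30°.
Square 4, 4: +4·2° lon, +4·1° lat → SW at lon 108°, lat 34°.
Subsquare x=23, m=12: +23·0.0833333° lon, +12·0.0416667° lat → SW at lon 109.917°, lat 34.5°.
Extended square 7, 7: +7·0.00833333° lon, +7·0.00416667° lat → SW at lon 109.975°, lat 34.5292°.
Cell spans 0.00833333° lon × 0.00416667° lat. NE corner is SW corner plus one full cell.
latitude 34.53333, longitude 109.98333.

34.53333, 109.98333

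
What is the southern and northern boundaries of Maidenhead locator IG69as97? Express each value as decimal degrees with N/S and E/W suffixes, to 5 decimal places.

20.22083° S, 20.21667° S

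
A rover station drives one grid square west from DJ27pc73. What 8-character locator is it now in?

DJ27pc63

Longitude extended square 7; −1 → 6.
The latitude characters are unchanged.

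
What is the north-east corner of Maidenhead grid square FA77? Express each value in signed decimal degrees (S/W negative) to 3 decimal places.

-82.000, -64.000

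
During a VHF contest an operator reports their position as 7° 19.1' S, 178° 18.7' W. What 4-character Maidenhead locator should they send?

AI02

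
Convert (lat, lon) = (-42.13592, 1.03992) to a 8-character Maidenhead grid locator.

Shift to the Maidenhead origin (180°W, 90°S): lon 181.03992, lat 47.86408.
Field: lon ⌊181.03992/20⌋ = 9 → J; lat ⌊47.86408/10⌋ = 4 → E.
Square: lon ⌊1.03992/2⌋ = 0; lat ⌊7.86408/1⌋ = 7.
Subsquare: lon ⌊1.03992/0.0833333⌋ = 12 → m; lat ⌊0.86408/0.0416667⌋ = 20 → u.
Extended square: lon ⌊0.03992/0.00833333⌋ = 4; lat ⌊0.03075/0.00416667⌋ = 7.

JE07mu47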